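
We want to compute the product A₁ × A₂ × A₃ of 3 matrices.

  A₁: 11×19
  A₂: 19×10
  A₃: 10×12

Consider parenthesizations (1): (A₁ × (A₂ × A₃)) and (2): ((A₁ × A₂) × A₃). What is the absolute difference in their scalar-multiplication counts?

Order (1) = (A₁ × (A₂ × A₃)): (A₂ × A₃): 19×10 by 10×12 → 19×12, cost 19·10·12 = 2280; (A₁ × (A₂ × A₃)): 11×19 by 19×12 → 11×12, cost 11·19·12 = 2508; cumulative 4788. Total 4788.
Order (2) = ((A₁ × A₂) × A₃): (A₁ × A₂): 11×19 by 19×10 → 11×10, cost 11·19·10 = 2090; ((A₁ × A₂) × A₃): 11×10 by 10×12 → 11×12, cost 11·10·12 = 1320; cumulative 3410. Total 3410.
Difference: |4788 − 3410| = 1378.

1378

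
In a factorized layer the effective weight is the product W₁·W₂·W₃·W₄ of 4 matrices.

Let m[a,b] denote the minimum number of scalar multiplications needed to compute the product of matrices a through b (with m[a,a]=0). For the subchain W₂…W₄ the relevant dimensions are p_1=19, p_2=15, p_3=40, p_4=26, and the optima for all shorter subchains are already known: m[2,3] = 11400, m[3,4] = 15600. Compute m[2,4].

m[2,4] = min over k∈[2,3] of m[2,k]+m[k+1,4]+p_{1}·p_k·p_{4}.
k=2: 0 + 15600 + 19·15·26 = 23010; k=3: 11400 + 0 + 19·40·26 = 31160.
Minimum: 23010 at k=2.

23010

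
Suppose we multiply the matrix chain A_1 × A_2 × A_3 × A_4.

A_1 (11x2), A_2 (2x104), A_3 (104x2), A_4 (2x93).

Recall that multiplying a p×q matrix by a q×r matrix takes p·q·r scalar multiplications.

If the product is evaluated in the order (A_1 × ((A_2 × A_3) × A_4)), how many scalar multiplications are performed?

2834

(A_2 × A_3): 2×104 by 104×2 → 2×2, cost 2·104·2 = 416
((A_2 × A_3) × A_4): 2×2 by 2×93 → 2×93, cost 2·2·93 = 372; cumulative 788
(A_1 × ((A_2 × A_3) × A_4)): 11×2 by 2×93 → 11×93, cost 11·2·93 = 2046; cumulative 2834
Total: 2834 scalar multiplications.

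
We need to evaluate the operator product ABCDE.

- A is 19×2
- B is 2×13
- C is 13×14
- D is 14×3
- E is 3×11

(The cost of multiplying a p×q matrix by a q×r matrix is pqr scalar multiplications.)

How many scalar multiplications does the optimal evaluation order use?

932

Adjacent pairs: AB = 19·2·13 = 494; BC = 2·13·14 = 364; CD = 13·14·3 = 546; DE = 14·3·11 = 462.
Length 3: A..C: k=1: 0+364+19·2·14=896; k=2: 494+0+19·13·14=3952 → min 896 | B..D: k=2: 0+546+2·13·3=624; k=3: 364+0+2·14·3=448 → min 448 | C..E: k=3: 0+462+13·14·11=2464; k=4: 546+0+13·3·11=975 → min 975.
Length 4: A..D: k=1: 0+448+19·2·3=562; k=2: 494+546+19·13·3=1781; k=3: 896+0+19·14·3=1694 → min 562 | B..E: k=2: 0+975+2·13·11=1261; k=3: 364+462+2·14·11=1134; k=4: 448+0+2·3·11=514 → min 514.
Length 5: A..E: k=1: 0+514+19·2·11=932; k=2: 494+975+19·13·11=4186; k=3: 896+462+19·14·11=4284; k=4: 562+0+19·3·11=1189 → min 932.
Optimal order: (A(((BC)D)E)) with cost 932.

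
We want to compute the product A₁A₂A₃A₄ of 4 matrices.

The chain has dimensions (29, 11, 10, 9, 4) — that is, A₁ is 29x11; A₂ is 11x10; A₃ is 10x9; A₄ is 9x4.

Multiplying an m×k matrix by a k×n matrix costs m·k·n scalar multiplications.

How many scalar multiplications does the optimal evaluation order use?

2076

Adjacent pairs: A₁A₂ = 29·11·10 = 3190; A₂A₃ = 11·10·9 = 990; A₃A₄ = 10·9·4 = 360.
Length 3: A₁..A₃: k=1: 0+990+29·11·9=3861; k=2: 3190+0+29·10·9=5800 → min 3861 | A₂..A₄: k=2: 0+360+11·10·4=800; k=3: 990+0+11·9·4=1386 → min 800.
Length 4: A₁..A₄: k=1: 0+800+29·11·4=2076; k=2: 3190+360+29·10·4=4710; k=3: 3861+0+29·9·4=4905 → min 2076.
Optimal order: (A₁(A₂(A₃A₄))) with cost 2076.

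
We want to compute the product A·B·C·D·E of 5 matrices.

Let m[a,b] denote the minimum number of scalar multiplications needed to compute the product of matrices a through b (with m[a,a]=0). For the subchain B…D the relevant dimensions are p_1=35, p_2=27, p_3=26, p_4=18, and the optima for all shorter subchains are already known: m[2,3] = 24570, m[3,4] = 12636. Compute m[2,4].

m[2,4] = min over k∈[2,3] of m[2,k]+m[k+1,4]+p_{1}·p_k·p_{4}.
k=2: 0 + 12636 + 35·27·18 = 29646; k=3: 24570 + 0 + 35·26·18 = 40950.
Minimum: 29646 at k=2.

29646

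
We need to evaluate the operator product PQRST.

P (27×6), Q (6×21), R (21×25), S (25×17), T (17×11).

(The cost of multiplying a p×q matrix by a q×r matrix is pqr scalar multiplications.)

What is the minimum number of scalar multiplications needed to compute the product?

8604

Adjacent pairs: PQ = 27·6·21 = 3402; QR = 6·21·25 = 3150; RS = 21·25·17 = 8925; ST = 25·17·11 = 4675.
Length 3: P..R: k=1: 0+3150+27·6·25=7200; k=2: 3402+0+27·21·25=17577 → min 7200 | Q..S: k=2: 0+8925+6·21·17=11067; k=3: 3150+0+6·25·17=5700 → min 5700 | R..T: k=3: 0+4675+21·25·11=10450; k=4: 8925+0+21·17·11=12852 → min 10450.
Length 4: P..S: k=1: 0+5700+27·6·17=8454; k=2: 3402+8925+27·21·17=21966; k=3: 7200+0+27·25·17=18675 → min 8454 | Q..T: k=2: 0+10450+6·21·11=11836; k=3: 3150+4675+6·25·11=9475; k=4: 5700+0+6·17·11=6822 → min 6822.
Length 5: P..T: k=1: 0+6822+27·6·11=8604; k=2: 3402+10450+27·21·11=20089; k=3: 7200+4675+27·25·11=19300; k=4: 8454+0+27·17·11=13503 → min 8604.
Optimal order: (P(((QR)S)T)) with cost 8604.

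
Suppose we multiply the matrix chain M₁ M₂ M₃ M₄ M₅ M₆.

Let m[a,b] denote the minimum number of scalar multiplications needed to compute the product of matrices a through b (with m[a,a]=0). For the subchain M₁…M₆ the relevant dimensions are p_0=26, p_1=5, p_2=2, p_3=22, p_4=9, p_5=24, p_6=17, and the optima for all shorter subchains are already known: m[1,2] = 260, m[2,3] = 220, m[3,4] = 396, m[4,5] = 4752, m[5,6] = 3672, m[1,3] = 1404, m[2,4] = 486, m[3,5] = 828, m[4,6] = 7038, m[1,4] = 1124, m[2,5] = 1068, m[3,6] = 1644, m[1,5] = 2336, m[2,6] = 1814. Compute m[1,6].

m[1,6] = min over k∈[1,5] of m[1,k]+m[k+1,6]+p_{0}·p_k·p_{6}.
k=1: 0 + 1814 + 26·5·17 = 4024; k=2: 260 + 1644 + 26·2·17 = 2788; k=3: 1404 + 7038 + 26·22·17 = 18166; k=4: 1124 + 3672 + 26·9·17 = 8774; k=5: 2336 + 0 + 26·24·17 = 12944.
Minimum: 2788 at k=2.

2788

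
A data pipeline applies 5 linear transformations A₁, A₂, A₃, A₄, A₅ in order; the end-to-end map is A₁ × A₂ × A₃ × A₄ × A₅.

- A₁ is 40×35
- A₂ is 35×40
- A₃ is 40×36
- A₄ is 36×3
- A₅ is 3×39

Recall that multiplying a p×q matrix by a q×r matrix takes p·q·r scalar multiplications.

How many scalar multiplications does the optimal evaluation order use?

17400

Adjacent pairs: A₁A₂ = 40·35·40 = 56000; A₂A₃ = 35·40·36 = 50400; A₃A₄ = 40·36·3 = 4320; A₄A₅ = 36·3·39 = 4212.
Length 3: A₁..A₃: k=1: 0+50400+40·35·36=100800; k=2: 56000+0+40·40·36=113600 → min 100800 | A₂..A₄: k=2: 0+4320+35·40·3=8520; k=3: 50400+0+35·36·3=54180 → min 8520 | A₃..A₅: k=3: 0+4212+40·36·39=60372; k=4: 4320+0+40·3·39=9000 → min 9000.
Length 4: A₁..A₄: k=1: 0+8520+40·35·3=12720; k=2: 56000+4320+40·40·3=65120; k=3: 100800+0+40·36·3=105120 → min 12720 | A₂..A₅: k=2: 0+9000+35·40·39=63600; k=3: 50400+4212+35·36·39=103752; k=4: 8520+0+35·3·39=12615 → min 12615.
Length 5: A₁..A₅: k=1: 0+12615+40·35·39=67215; k=2: 56000+9000+40·40·39=127400; k=3: 100800+4212+40·36·39=161172; k=4: 12720+0+40·3·39=17400 → min 17400.
Optimal order: ((A₁ × (A₂ × (A₃ × A₄))) × A₅) with cost 17400.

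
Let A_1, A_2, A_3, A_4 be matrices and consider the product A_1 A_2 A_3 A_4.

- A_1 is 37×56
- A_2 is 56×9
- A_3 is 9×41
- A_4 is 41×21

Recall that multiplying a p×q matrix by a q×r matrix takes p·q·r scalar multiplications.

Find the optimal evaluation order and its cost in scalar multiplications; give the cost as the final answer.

Adjacent pairs: A_1A_2 = 37·56·9 = 18648; A_2A_3 = 56·9·41 = 20664; A_3A_4 = 9·41·21 = 7749.
Length 3: A_1..A_3: k=1: 0+20664+37·56·41=105616; k=2: 18648+0+37·9·41=32301 → min 32301 | A_2..A_4: k=2: 0+7749+56·9·21=18333; k=3: 20664+0+56·41·21=68880 → min 18333.
Length 4: A_1..A_4: k=1: 0+18333+37·56·21=61845; k=2: 18648+7749+37·9·21=33390; k=3: 32301+0+37·41·21=64158 → min 33390.
Optimal parenthesization: ((A_1 A_2) (A_3 A_4)) with cost 33390.

33390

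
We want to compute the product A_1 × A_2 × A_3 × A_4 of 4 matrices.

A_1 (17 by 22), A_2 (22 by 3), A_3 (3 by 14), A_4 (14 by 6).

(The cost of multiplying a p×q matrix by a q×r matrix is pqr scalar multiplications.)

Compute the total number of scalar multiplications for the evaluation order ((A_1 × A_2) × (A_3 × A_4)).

(A_1 × A_2): 17×22 by 22×3 → 17×3, cost 17·22·3 = 1122
(A_3 × A_4): 3×14 by 14×6 → 3×6, cost 3·14·6 = 252
((A_1 × A_2) × (A_3 × A_4)): 17×3 by 3×6 → 17×6, cost 17·3·6 = 306; cumulative 1680
Total: 1680 scalar multiplications.

1680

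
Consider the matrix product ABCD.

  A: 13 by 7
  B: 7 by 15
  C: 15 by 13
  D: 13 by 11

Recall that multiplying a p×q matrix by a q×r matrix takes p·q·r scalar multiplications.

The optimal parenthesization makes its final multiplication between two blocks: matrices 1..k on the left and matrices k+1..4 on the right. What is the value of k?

Adjacent pairs: AB = 13·7·15 = 1365; BC = 7·15·13 = 1365; CD = 15·13·11 = 2145.
Length 3: A..C: k=1: 0+1365+13·7·13=2548; k=2: 1365+0+13·15·13=3900 → min 2548 | B..D: k=2: 0+2145+7·15·11=3300; k=3: 1365+0+7·13·11=2366 → min 2366.
Top-level splits: k=1: (A..A)·(B..D) → 0+2366+13·7·11 = 3367; k=2: (A..B)·(C..D) → 1365+2145+13·15·11 = 5655; k=3: (A..C)·(D..D) → 2548+0+13·13·11 = 4407.
Best split is after A, i.e. k = 1.

1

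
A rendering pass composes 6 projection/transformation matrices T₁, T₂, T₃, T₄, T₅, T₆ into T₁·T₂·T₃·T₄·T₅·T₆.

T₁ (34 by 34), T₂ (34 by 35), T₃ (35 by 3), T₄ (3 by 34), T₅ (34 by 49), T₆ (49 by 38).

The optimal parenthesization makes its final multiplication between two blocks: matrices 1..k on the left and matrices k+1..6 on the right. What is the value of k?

Adjacent pairs: T₁T₂ = 34·34·35 = 40460; T₂T₃ = 34·35·3 = 3570; T₃T₄ = 35·3·34 = 3570; T₄T₅ = 3·34·49 = 4998; T₅T₆ = 34·49·38 = 63308.
Length 3: T₁..T₃: k=1: 0+3570+34·34·3=7038; k=2: 40460+0+34·35·3=44030 → min 7038 | T₂..T₄: k=2: 0+3570+34·35·34=44030; k=3: 3570+0+34·3·34=7038 → min 7038 | T₃..T₅: k=3: 0+4998+35·3·49=10143; k=4: 3570+0+35·34·49=61880 → min 10143 | T₄..T₆: k=4: 0+63308+3·34·38=67184; k=5: 4998+0+3·49·38=10584 → min 10584.
Length 4: T₁..T₄: k=1: 0+7038+34·34·34=46342; k=2: 40460+3570+34·35·34=84490; k=3: 7038+0+34·3·34=10506 → min 10506 | T₂..T₅: k=2: 0+10143+34·35·49=68453; k=3: 3570+4998+34·3·49=13566; k=4: 7038+0+34·34·49=63682 → min 13566 | T₃..T₆: k=3: 0+10584+35·3·38=14574; k=4: 3570+63308+35·34·38=112098; k=5: 10143+0+35·49·38=75313 → min 14574.
Length 5: T₁..T₅: k=1: 0+13566+34·34·49=70210; k=2: 40460+10143+34·35·49=108913; k=3: 7038+4998+34·3·49=17034; k=4: 10506+0+34·34·49=67150 → min 17034 | T₂..T₆: k=2: 0+14574+34·35·38=59794; k=3: 3570+10584+34·3·38=18030; k=4: 7038+63308+34·34·38=114274; k=5: 13566+0+34·49·38=76874 → min 18030.
Top-level splits: k=1: (T₁..T₁)·(T₂..T₆) → 0+18030+34·34·38 = 61958; k=2: (T₁..T₂)·(T₃..T₆) → 40460+14574+34·35·38 = 100254; k=3: (T₁..T₃)·(T₄..T₆) → 7038+10584+34·3·38 = 21498; k=4: (T₁..T₄)·(T₅..T₆) → 10506+63308+34·34·38 = 117742; k=5: (T₁..T₅)·(T₆..T₆) → 17034+0+34·49·38 = 80342.
Best split is after T₃, i.e. k = 3.

3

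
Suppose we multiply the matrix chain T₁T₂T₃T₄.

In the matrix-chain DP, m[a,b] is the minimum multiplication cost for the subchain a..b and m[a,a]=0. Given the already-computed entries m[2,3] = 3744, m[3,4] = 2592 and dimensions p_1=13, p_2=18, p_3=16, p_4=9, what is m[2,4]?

m[2,4] = min over k∈[2,3] of m[2,k]+m[k+1,4]+p_{1}·p_k·p_{4}.
k=2: 0 + 2592 + 13·18·9 = 4698; k=3: 3744 + 0 + 13·16·9 = 5616.
Minimum: 4698 at k=2.

4698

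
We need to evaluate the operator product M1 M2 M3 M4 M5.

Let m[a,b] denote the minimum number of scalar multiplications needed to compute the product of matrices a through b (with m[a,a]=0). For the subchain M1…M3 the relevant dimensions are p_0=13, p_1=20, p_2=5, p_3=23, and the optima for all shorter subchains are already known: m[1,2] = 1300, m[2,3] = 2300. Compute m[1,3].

2795

m[1,3] = min over k∈[1,2] of m[1,k]+m[k+1,3]+p_{0}·p_k·p_{3}.
k=1: 0 + 2300 + 13·20·23 = 8280; k=2: 1300 + 0 + 13·5·23 = 2795.
Minimum: 2795 at k=2.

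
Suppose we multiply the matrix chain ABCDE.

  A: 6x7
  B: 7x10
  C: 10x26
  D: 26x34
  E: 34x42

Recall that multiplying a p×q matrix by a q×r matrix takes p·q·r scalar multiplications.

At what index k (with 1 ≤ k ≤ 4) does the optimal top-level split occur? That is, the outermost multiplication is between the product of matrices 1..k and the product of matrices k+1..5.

Adjacent pairs: AB = 6·7·10 = 420; BC = 7·10·26 = 1820; CD = 10·26·34 = 8840; DE = 26·34·42 = 37128.
Length 3: A..C: k=1: 0+1820+6·7·26=2912; k=2: 420+0+6·10·26=1980 → min 1980 | B..D: k=2: 0+8840+7·10·34=11220; k=3: 1820+0+7·26·34=8008 → min 8008 | C..E: k=3: 0+37128+10·26·42=48048; k=4: 8840+0+10·34·42=23120 → min 23120.
Length 4: A..D: k=1: 0+8008+6·7·34=9436; k=2: 420+8840+6·10·34=11300; k=3: 1980+0+6·26·34=7284 → min 7284 | B..E: k=2: 0+23120+7·10·42=26060; k=3: 1820+37128+7·26·42=46592; k=4: 8008+0+7·34·42=18004 → min 18004.
Top-level splits: k=1: (A..A)·(B..E) → 0+18004+6·7·42 = 19768; k=2: (A..B)·(C..E) → 420+23120+6·10·42 = 26060; k=3: (A..C)·(D..E) → 1980+37128+6·26·42 = 45660; k=4: (A..D)·(E..E) → 7284+0+6·34·42 = 15852.
Best split is after D, i.e. k = 4.

4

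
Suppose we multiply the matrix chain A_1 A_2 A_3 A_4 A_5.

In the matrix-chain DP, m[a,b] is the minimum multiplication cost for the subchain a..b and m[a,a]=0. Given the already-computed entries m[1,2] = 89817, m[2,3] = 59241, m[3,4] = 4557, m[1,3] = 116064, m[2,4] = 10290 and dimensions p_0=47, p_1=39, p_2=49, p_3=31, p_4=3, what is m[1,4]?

15789

m[1,4] = min over k∈[1,3] of m[1,k]+m[k+1,4]+p_{0}·p_k·p_{4}.
k=1: 0 + 10290 + 47·39·3 = 15789; k=2: 89817 + 4557 + 47·49·3 = 101283; k=3: 116064 + 0 + 47·31·3 = 120435.
Minimum: 15789 at k=1.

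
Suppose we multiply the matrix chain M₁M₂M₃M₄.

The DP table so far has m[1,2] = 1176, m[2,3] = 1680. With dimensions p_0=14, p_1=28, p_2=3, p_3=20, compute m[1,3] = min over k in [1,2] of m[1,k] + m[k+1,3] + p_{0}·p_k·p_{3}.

m[1,3] = min over k∈[1,2] of m[1,k]+m[k+1,3]+p_{0}·p_k·p_{3}.
k=1: 0 + 1680 + 14·28·20 = 9520; k=2: 1176 + 0 + 14·3·20 = 2016.
Minimum: 2016 at k=2.

2016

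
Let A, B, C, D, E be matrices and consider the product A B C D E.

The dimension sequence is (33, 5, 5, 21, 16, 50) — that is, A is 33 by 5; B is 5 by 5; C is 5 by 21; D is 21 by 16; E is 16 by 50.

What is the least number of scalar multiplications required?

Adjacent pairs: AB = 33·5·5 = 825; BC = 5·5·21 = 525; CD = 5·21·16 = 1680; DE = 21·16·50 = 16800.
Length 3: A..C: k=1: 0+525+33·5·21=3990; k=2: 825+0+33·5·21=4290 → min 3990 | B..D: k=2: 0+1680+5·5·16=2080; k=3: 525+0+5·21·16=2205 → min 2080 | C..E: k=3: 0+16800+5·21·50=22050; k=4: 1680+0+5·16·50=5680 → min 5680.
Length 4: A..D: k=1: 0+2080+33·5·16=4720; k=2: 825+1680+33·5·16=5145; k=3: 3990+0+33·21·16=15078 → min 4720 | B..E: k=2: 0+5680+5·5·50=6930; k=3: 525+16800+5·21·50=22575; k=4: 2080+0+5·16·50=6080 → min 6080.
Length 5: A..E: k=1: 0+6080+33·5·50=14330; k=2: 825+5680+33·5·50=14755; k=3: 3990+16800+33·21·50=55440; k=4: 4720+0+33·16·50=31120 → min 14330.
Optimal order: (A ((B (C D)) E)) with cost 14330.

14330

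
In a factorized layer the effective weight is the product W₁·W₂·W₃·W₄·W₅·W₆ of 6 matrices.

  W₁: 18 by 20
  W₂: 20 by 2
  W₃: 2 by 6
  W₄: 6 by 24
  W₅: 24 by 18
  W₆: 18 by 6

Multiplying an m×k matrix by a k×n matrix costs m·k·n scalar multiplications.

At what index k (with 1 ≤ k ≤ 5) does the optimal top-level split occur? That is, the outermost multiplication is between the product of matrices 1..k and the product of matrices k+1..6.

2

Adjacent pairs: W₁W₂ = 18·20·2 = 720; W₂W₃ = 20·2·6 = 240; W₃W₄ = 2·6·24 = 288; W₄W₅ = 6·24·18 = 2592; W₅W₆ = 24·18·6 = 2592.
Length 3: W₁..W₃: k=1: 0+240+18·20·6=2400; k=2: 720+0+18·2·6=936 → min 936 | W₂..W₄: k=2: 0+288+20·2·24=1248; k=3: 240+0+20·6·24=3120 → min 1248 | W₃..W₅: k=3: 0+2592+2·6·18=2808; k=4: 288+0+2·24·18=1152 → min 1152 | W₄..W₆: k=4: 0+2592+6·24·6=3456; k=5: 2592+0+6·18·6=3240 → min 3240.
Length 4: W₁..W₄: k=1: 0+1248+18·20·24=9888; k=2: 720+288+18·2·24=1872; k=3: 936+0+18·6·24=3528 → min 1872 | W₂..W₅: k=2: 0+1152+20·2·18=1872; k=3: 240+2592+20·6·18=4992; k=4: 1248+0+20·24·18=9888 → min 1872 | W₃..W₆: k=3: 0+3240+2·6·6=3312; k=4: 288+2592+2·24·6=3168; k=5: 1152+0+2·18·6=1368 → min 1368.
Length 5: W₁..W₅: k=1: 0+1872+18·20·18=8352; k=2: 720+1152+18·2·18=2520; k=3: 936+2592+18·6·18=5472; k=4: 1872+0+18·24·18=9648 → min 2520 | W₂..W₆: k=2: 0+1368+20·2·6=1608; k=3: 240+3240+20·6·6=4200; k=4: 1248+2592+20·24·6=6720; k=5: 1872+0+20·18·6=4032 → min 1608.
Top-level splits: k=1: (W₁..W₁)·(W₂..W₆) → 0+1608+18·20·6 = 3768; k=2: (W₁..W₂)·(W₃..W₆) → 720+1368+18·2·6 = 2304; k=3: (W₁..W₃)·(W₄..W₆) → 936+3240+18·6·6 = 4824; k=4: (W₁..W₄)·(W₅..W₆) → 1872+2592+18·24·6 = 7056; k=5: (W₁..W₅)·(W₆..W₆) → 2520+0+18·18·6 = 4464.
Best split is after W₂, i.e. k = 2.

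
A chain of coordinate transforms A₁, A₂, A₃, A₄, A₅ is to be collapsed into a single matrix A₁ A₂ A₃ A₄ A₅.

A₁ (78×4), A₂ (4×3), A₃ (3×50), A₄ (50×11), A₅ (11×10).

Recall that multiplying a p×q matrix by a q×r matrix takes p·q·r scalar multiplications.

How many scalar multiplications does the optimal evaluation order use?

5220

Adjacent pairs: A₁A₂ = 78·4·3 = 936; A₂A₃ = 4·3·50 = 600; A₃A₄ = 3·50·11 = 1650; A₄A₅ = 50·11·10 = 5500.
Length 3: A₁..A₃: k=1: 0+600+78·4·50=16200; k=2: 936+0+78·3·50=12636 → min 12636 | A₂..A₄: k=2: 0+1650+4·3·11=1782; k=3: 600+0+4·50·11=2800 → min 1782 | A₃..A₅: k=3: 0+5500+3·50·10=7000; k=4: 1650+0+3·11·10=1980 → min 1980.
Length 4: A₁..A₄: k=1: 0+1782+78·4·11=5214; k=2: 936+1650+78·3·11=5160; k=3: 12636+0+78·50·11=55536 → min 5160 | A₂..A₅: k=2: 0+1980+4·3·10=2100; k=3: 600+5500+4·50·10=8100; k=4: 1782+0+4·11·10=2222 → min 2100.
Length 5: A₁..A₅: k=1: 0+2100+78·4·10=5220; k=2: 936+1980+78·3·10=5256; k=3: 12636+5500+78·50·10=57136; k=4: 5160+0+78·11·10=13740 → min 5220.
Optimal order: (A₁ (A₂ ((A₃ A₄) A₅))) with cost 5220.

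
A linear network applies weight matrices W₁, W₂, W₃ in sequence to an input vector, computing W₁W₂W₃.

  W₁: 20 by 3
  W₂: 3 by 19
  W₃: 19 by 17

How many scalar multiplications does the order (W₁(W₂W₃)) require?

(W₂W₃): 3×19 by 19×17 → 3×17, cost 3·19·17 = 969
(W₁(W₂W₃)): 20×3 by 3×17 → 20×17, cost 20·3·17 = 1020; cumulative 1989
Total: 1989 scalar multiplications.

1989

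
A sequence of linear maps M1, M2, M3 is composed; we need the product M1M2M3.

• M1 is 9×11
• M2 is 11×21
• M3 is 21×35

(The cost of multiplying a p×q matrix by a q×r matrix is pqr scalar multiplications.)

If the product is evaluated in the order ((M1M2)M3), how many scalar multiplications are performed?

8694

(M1M2): 9×11 by 11×21 → 9×21, cost 9·11·21 = 2079
((M1M2)M3): 9×21 by 21×35 → 9×35, cost 9·21·35 = 6615; cumulative 8694
Total: 8694 scalar multiplications.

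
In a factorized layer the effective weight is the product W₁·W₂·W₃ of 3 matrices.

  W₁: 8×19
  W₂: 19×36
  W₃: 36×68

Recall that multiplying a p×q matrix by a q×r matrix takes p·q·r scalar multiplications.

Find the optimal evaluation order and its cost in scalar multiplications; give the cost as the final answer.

25056

(W₁·(W₂·W₃)): cost 56848.
((W₁·W₂)·W₃): cost 25056.
Optimal: ((W₁·W₂)·W₃) with cost 25056.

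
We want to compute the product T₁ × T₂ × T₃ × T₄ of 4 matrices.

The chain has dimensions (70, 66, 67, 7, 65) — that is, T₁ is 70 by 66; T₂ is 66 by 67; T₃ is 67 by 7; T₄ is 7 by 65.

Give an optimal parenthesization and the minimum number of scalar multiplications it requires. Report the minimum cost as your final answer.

Adjacent pairs: T₁T₂ = 70·66·67 = 309540; T₂T₃ = 66·67·7 = 30954; T₃T₄ = 67·7·65 = 30485.
Length 3: T₁..T₃: k=1: 0+30954+70·66·7=63294; k=2: 309540+0+70·67·7=342370 → min 63294 | T₂..T₄: k=2: 0+30485+66·67·65=317915; k=3: 30954+0+66·7·65=60984 → min 60984.
Length 4: T₁..T₄: k=1: 0+60984+70·66·65=361284; k=2: 309540+30485+70·67·65=644875; k=3: 63294+0+70·7·65=95144 → min 95144.
Optimal parenthesization: ((T₁ × (T₂ × T₃)) × T₄) with cost 95144.

95144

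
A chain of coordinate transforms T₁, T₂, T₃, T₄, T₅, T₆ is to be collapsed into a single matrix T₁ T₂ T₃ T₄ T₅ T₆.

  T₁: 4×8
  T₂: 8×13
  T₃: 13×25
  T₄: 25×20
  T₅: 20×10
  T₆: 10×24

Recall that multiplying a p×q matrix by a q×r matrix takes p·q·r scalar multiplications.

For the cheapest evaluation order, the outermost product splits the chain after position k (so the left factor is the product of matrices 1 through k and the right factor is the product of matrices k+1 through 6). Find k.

Adjacent pairs: T₁T₂ = 4·8·13 = 416; T₂T₃ = 8·13·25 = 2600; T₃T₄ = 13·25·20 = 6500; T₄T₅ = 25·20·10 = 5000; T₅T₆ = 20·10·24 = 4800.
Length 3: T₁..T₃: k=1: 0+2600+4·8·25=3400; k=2: 416+0+4·13·25=1716 → min 1716 | T₂..T₄: k=2: 0+6500+8·13·20=8580; k=3: 2600+0+8·25·20=6600 → min 6600 | T₃..T₅: k=3: 0+5000+13·25·10=8250; k=4: 6500+0+13·20·10=9100 → min 8250 | T₄..T₆: k=4: 0+4800+25·20·24=16800; k=5: 5000+0+25·10·24=11000 → min 11000.
Length 4: T₁..T₄: k=1: 0+6600+4·8·20=7240; k=2: 416+6500+4·13·20=7956; k=3: 1716+0+4·25·20=3716 → min 3716 | T₂..T₅: k=2: 0+8250+8·13·10=9290; k=3: 2600+5000+8·25·10=9600; k=4: 6600+0+8·20·10=8200 → min 8200 | T₃..T₆: k=3: 0+11000+13·25·24=18800; k=4: 6500+4800+13·20·24=17540; k=5: 8250+0+13·10·24=11370 → min 11370.
Length 5: T₁..T₅: k=1: 0+8200+4·8·10=8520; k=2: 416+8250+4·13·10=9186; k=3: 1716+5000+4·25·10=7716; k=4: 3716+0+4·20·10=4516 → min 4516 | T₂..T₆: k=2: 0+11370+8·13·24=13866; k=3: 2600+11000+8·25·24=18400; k=4: 6600+4800+8·20·24=15240; k=5: 8200+0+8·10·24=10120 → min 10120.
Top-level splits: k=1: (T₁..T₁)·(T₂..T₆) → 0+10120+4·8·24 = 10888; k=2: (T₁..T₂)·(T₃..T₆) → 416+11370+4·13·24 = 13034; k=3: (T₁..T₃)·(T₄..T₆) → 1716+11000+4·25·24 = 15116; k=4: (T₁..T₄)·(T₅..T₆) → 3716+4800+4·20·24 = 10436; k=5: (T₁..T₅)·(T₆..T₆) → 4516+0+4·10·24 = 5476.
Best split is after T₅, i.e. k = 5.

5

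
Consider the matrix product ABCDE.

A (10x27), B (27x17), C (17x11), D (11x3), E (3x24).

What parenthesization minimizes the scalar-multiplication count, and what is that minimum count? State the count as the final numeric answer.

3468

Adjacent pairs: AB = 10·27·17 = 4590; BC = 27·17·11 = 5049; CD = 17·11·3 = 561; DE = 11·3·24 = 792.
Length 3: A..C: k=1: 0+5049+10·27·11=8019; k=2: 4590+0+10·17·11=6460 → min 6460 | B..D: k=2: 0+561+27·17·3=1938; k=3: 5049+0+27·11·3=5940 → min 1938 | C..E: k=3: 0+792+17·11·24=5280; k=4: 561+0+17·3·24=1785 → min 1785.
Length 4: A..D: k=1: 0+1938+10·27·3=2748; k=2: 4590+561+10·17·3=5661; k=3: 6460+0+10·11·3=6790 → min 2748 | B..E: k=2: 0+1785+27·17·24=12801; k=3: 5049+792+27·11·24=12969; k=4: 1938+0+27·3·24=3882 → min 3882.
Length 5: A..E: k=1: 0+3882+10·27·24=10362; k=2: 4590+1785+10·17·24=10455; k=3: 6460+792+10·11·24=9892; k=4: 2748+0+10·3·24=3468 → min 3468.
Optimal parenthesization: ((A(B(CD)))E) with cost 3468.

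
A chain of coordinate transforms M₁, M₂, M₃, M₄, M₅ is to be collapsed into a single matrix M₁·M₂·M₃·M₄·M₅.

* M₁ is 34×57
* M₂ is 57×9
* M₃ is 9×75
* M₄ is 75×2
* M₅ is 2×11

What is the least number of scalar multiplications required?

7000

Adjacent pairs: M₁M₂ = 34·57·9 = 17442; M₂M₃ = 57·9·75 = 38475; M₃M₄ = 9·75·2 = 1350; M₄M₅ = 75·2·11 = 1650.
Length 3: M₁..M₃: k=1: 0+38475+34·57·75=183825; k=2: 17442+0+34·9·75=40392 → min 40392 | M₂..M₄: k=2: 0+1350+57·9·2=2376; k=3: 38475+0+57·75·2=47025 → min 2376 | M₃..M₅: k=3: 0+1650+9·75·11=9075; k=4: 1350+0+9·2·11=1548 → min 1548.
Length 4: M₁..M₄: k=1: 0+2376+34·57·2=6252; k=2: 17442+1350+34·9·2=19404; k=3: 40392+0+34·75·2=45492 → min 6252 | M₂..M₅: k=2: 0+1548+57·9·11=7191; k=3: 38475+1650+57·75·11=87150; k=4: 2376+0+57·2·11=3630 → min 3630.
Length 5: M₁..M₅: k=1: 0+3630+34·57·11=24948; k=2: 17442+1548+34·9·11=22356; k=3: 40392+1650+34·75·11=70092; k=4: 6252+0+34·2·11=7000 → min 7000.
Optimal order: ((M₁·(M₂·(M₃·M₄)))·M₅) with cost 7000.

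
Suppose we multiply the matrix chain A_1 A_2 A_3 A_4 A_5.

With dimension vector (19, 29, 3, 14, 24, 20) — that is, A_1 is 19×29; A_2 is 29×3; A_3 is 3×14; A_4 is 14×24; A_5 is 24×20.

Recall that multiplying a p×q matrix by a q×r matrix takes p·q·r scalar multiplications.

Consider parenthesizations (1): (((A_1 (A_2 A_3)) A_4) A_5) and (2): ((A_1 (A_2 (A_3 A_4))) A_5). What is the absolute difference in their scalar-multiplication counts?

Order (1) = (((A_1 (A_2 A_3)) A_4) A_5): (A_2 A_3): 29×3 by 3×14 → 29×14, cost 29·3·14 = 1218; (A_1 (A_2 A_3)): 19×29 by 29×14 → 19×14, cost 19·29·14 = 7714; cumulative 8932; ((A_1 (A_2 A_3)) A_4): 19×14 by 14×24 → 19×24, cost 19·14·24 = 6384; cumulative 15316; (((A_1 (A_2 A_3)) A_4) A_5): 19×24 by 24×20 → 19×20, cost 19·24·20 = 9120; cumulative 24436. Total 24436.
Order (2) = ((A_1 (A_2 (A_3 A_4))) A_5): (A_3 A_4): 3×14 by 14×24 → 3×24, cost 3·14·24 = 1008; (A_2 (A_3 A_4)): 29×3 by 3×24 → 29×24, cost 29·3·24 = 2088; cumulative 3096; (A_1 (A_2 (A_3 A_4))): 19×29 by 29×24 → 19×24, cost 19·29·24 = 13224; cumulative 16320; ((A_1 (A_2 (A_3 A_4))) A_5): 19×24 by 24×20 → 19×20, cost 19·24·20 = 9120; cumulative 25440. Total 25440.
Difference: |24436 − 25440| = 1004.

1004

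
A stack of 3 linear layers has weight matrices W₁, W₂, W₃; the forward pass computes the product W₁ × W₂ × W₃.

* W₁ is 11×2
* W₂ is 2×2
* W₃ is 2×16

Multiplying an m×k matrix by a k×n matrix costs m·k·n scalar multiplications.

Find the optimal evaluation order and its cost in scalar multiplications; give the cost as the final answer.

396

(W₁ × (W₂ × W₃)): cost 416.
((W₁ × W₂) × W₃): cost 396.
Optimal: ((W₁ × W₂) × W₃) with cost 396.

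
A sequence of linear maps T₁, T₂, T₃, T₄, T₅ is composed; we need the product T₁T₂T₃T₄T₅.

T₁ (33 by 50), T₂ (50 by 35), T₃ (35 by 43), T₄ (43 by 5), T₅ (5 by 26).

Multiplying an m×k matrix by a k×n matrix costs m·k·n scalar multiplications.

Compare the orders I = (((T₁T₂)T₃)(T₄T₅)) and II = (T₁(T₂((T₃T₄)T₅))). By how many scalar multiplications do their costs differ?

49424

Order I = (((T₁T₂)T₃)(T₄T₅)): (T₁T₂): 33×50 by 50×35 → 33×35, cost 33·50·35 = 57750; ((T₁T₂)T₃): 33×35 by 35×43 → 33×43, cost 33·35·43 = 49665; cumulative 107415; (T₄T₅): 43×5 by 5×26 → 43×26, cost 43·5·26 = 5590; (((T₁T₂)T₃)(T₄T₅)): 33×43 by 43×26 → 33×26, cost 33·43·26 = 36894; cumulative 149899. Total 149899.
Order II = (T₁(T₂((T₃T₄)T₅))): (T₃T₄): 35×43 by 43×5 → 35×5, cost 35·43·5 = 7525; ((T₃T₄)T₅): 35×5 by 5×26 → 35×26, cost 35·5·26 = 4550; cumulative 12075; (T₂((T₃T₄)T₅)): 50×35 by 35×26 → 50×26, cost 50·35·26 = 45500; cumulative 57575; (T₁(T₂((T₃T₄)T₅))): 33×50 by 50×26 → 33×26, cost 33·50·26 = 42900; cumulative 100475. Total 100475.
Difference: |149899 − 100475| = 49424.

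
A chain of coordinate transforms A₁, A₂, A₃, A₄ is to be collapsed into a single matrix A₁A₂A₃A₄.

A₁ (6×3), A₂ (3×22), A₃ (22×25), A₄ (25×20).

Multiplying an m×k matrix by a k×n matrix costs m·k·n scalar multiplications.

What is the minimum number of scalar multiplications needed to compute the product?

Adjacent pairs: A₁A₂ = 6·3·22 = 396; A₂A₃ = 3·22·25 = 1650; A₃A₄ = 22·25·20 = 11000.
Length 3: A₁..A₃: k=1: 0+1650+6·3·25=2100; k=2: 396+0+6·22·25=3696 → min 2100 | A₂..A₄: k=2: 0+11000+3·22·20=12320; k=3: 1650+0+3·25·20=3150 → min 3150.
Length 4: A₁..A₄: k=1: 0+3150+6·3·20=3510; k=2: 396+11000+6·22·20=14036; k=3: 2100+0+6·25·20=5100 → min 3510.
Optimal order: (A₁((A₂A₃)A₄)) with cost 3510.

3510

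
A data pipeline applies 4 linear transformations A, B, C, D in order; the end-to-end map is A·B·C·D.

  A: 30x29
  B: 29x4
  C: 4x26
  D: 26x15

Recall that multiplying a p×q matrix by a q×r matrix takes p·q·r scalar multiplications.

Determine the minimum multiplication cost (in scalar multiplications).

6840

Adjacent pairs: AB = 30·29·4 = 3480; BC = 29·4·26 = 3016; CD = 4·26·15 = 1560.
Length 3: A..C: k=1: 0+3016+30·29·26=25636; k=2: 3480+0+30·4·26=6600 → min 6600 | B..D: k=2: 0+1560+29·4·15=3300; k=3: 3016+0+29·26·15=14326 → min 3300.
Length 4: A..D: k=1: 0+3300+30·29·15=16350; k=2: 3480+1560+30·4·15=6840; k=3: 6600+0+30·26·15=18300 → min 6840.
Optimal order: ((A·B)·(C·D)) with cost 6840.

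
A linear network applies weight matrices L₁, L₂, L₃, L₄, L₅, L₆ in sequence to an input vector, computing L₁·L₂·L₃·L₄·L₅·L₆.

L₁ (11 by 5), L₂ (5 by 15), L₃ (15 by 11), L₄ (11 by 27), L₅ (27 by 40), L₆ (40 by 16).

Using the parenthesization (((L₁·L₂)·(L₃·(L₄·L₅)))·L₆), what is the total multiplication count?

32945

(L₁·L₂): 11×5 by 5×15 → 11×15, cost 11·5·15 = 825
(L₄·L₅): 11×27 by 27×40 → 11×40, cost 11·27·40 = 11880
(L₃·(L₄·L₅)): 15×11 by 11×40 → 15×40, cost 15·11·40 = 6600; cumulative 18480
((L₁·L₂)·(L₃·(L₄·L₅))): 11×15 by 15×40 → 11×40, cost 11·15·40 = 6600; cumulative 25905
(((L₁·L₂)·(L₃·(L₄·L₅)))·L₆): 11×40 by 40×16 → 11×16, cost 11·40·16 = 7040; cumulative 32945
Total: 32945 scalar multiplications.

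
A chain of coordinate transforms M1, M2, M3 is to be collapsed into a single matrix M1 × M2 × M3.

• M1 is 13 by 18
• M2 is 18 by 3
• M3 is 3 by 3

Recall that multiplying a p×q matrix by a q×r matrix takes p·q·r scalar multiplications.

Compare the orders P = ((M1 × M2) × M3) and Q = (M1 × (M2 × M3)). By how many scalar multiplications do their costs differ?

Order P = ((M1 × M2) × M3): (M1 × M2): 13×18 by 18×3 → 13×3, cost 13·18·3 = 702; ((M1 × M2) × M3): 13×3 by 3×3 → 13×3, cost 13·3·3 = 117; cumulative 819. Total 819.
Order Q = (M1 × (M2 × M3)): (M2 × M3): 18×3 by 3×3 → 18×3, cost 18·3·3 = 162; (M1 × (M2 × M3)): 13×18 by 18×3 → 13×3, cost 13·18·3 = 702; cumulative 864. Total 864.
Difference: |819 − 864| = 45.

45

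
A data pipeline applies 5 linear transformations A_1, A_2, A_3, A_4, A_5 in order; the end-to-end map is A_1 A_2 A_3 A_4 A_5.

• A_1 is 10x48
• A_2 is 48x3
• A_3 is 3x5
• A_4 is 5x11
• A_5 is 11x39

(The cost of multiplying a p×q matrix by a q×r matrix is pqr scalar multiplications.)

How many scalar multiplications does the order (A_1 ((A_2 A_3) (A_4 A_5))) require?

30945

(A_2 A_3): 48×3 by 3×5 → 48×5, cost 48·3·5 = 720
(A_4 A_5): 5×11 by 11×39 → 5×39, cost 5·11·39 = 2145
((A_2 A_3) (A_4 A_5)): 48×5 by 5×39 → 48×39, cost 48·5·39 = 9360; cumulative 12225
(A_1 ((A_2 A_3) (A_4 A_5))): 10×48 by 48×39 → 10×39, cost 10·48·39 = 18720; cumulative 30945
Total: 30945 scalar multiplications.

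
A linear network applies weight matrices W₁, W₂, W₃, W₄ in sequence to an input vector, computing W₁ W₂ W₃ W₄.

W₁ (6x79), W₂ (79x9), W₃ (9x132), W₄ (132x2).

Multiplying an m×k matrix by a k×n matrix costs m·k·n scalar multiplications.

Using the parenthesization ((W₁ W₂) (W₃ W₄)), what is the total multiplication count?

(W₁ W₂): 6×79 by 79×9 → 6×9, cost 6·79·9 = 4266
(W₃ W₄): 9×132 by 132×2 → 9×2, cost 9·132·2 = 2376
((W₁ W₂) (W₃ W₄)): 6×9 by 9×2 → 6×2, cost 6·9·2 = 108; cumulative 6750
Total: 6750 scalar multiplications.

6750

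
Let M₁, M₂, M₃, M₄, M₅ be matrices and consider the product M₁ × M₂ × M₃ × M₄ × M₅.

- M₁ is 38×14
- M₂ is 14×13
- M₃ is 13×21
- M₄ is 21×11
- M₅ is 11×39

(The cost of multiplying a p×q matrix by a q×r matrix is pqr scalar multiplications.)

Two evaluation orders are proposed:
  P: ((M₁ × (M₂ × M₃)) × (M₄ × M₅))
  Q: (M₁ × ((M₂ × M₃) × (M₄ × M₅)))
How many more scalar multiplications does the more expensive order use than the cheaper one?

Order P = ((M₁ × (M₂ × M₃)) × (M₄ × M₅)): (M₂ × M₃): 14×13 by 13×21 → 14×21, cost 14·13·21 = 3822; (M₁ × (M₂ × M₃)): 38×14 by 14×21 → 38×21, cost 38·14·21 = 11172; cumulative 14994; (M₄ × M₅): 21×11 by 11×39 → 21×39, cost 21·11·39 = 9009; ((M₁ × (M₂ × M₃)) × (M₄ × M₅)): 38×21 by 21×39 → 38×39, cost 38·21·39 = 31122; cumulative 55125. Total 55125.
Order Q = (M₁ × ((M₂ × M₃) × (M₄ × M₅))): (M₂ × M₃): 14×13 by 13×21 → 14×21, cost 14·13·21 = 3822; (M₄ × M₅): 21×11 by 11×39 → 21×39, cost 21·11·39 = 9009; ((M₂ × M₃) × (M₄ × M₅)): 14×21 by 21×39 → 14×39, cost 14·21·39 = 11466; cumulative 24297; (M₁ × ((M₂ × M₃) × (M₄ × M₅))): 38×14 by 14×39 → 38×39, cost 38·14·39 = 20748; cumulative 45045. Total 45045.
Difference: |55125 − 45045| = 10080.

10080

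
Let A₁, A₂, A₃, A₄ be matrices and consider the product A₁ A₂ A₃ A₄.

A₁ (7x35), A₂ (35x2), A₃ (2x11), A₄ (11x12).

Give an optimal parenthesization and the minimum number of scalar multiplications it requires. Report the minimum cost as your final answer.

922

Adjacent pairs: A₁A₂ = 7·35·2 = 490; A₂A₃ = 35·2·11 = 770; A₃A₄ = 2·11·12 = 264.
Length 3: A₁..A₃: k=1: 0+770+7·35·11=3465; k=2: 490+0+7·2·11=644 → min 644 | A₂..A₄: k=2: 0+264+35·2·12=1104; k=3: 770+0+35·11·12=5390 → min 1104.
Length 4: A₁..A₄: k=1: 0+1104+7·35·12=4044; k=2: 490+264+7·2·12=922; k=3: 644+0+7·11·12=1568 → min 922.
Optimal parenthesization: ((A₁ A₂) (A₃ A₄)) with cost 922.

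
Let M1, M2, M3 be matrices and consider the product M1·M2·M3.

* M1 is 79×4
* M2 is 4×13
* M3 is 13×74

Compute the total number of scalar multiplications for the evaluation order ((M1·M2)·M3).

80106

(M1·M2): 79×4 by 4×13 → 79×13, cost 79·4·13 = 4108
((M1·M2)·M3): 79×13 by 13×74 → 79×74, cost 79·13·74 = 75998; cumulative 80106
Total: 80106 scalar multiplications.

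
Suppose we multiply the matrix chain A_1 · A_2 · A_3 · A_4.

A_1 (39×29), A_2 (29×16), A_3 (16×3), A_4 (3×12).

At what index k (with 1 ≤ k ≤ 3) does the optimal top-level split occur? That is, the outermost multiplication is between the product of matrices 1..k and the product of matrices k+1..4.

Adjacent pairs: A_1A_2 = 39·29·16 = 18096; A_2A_3 = 29·16·3 = 1392; A_3A_4 = 16·3·12 = 576.
Length 3: A_1..A_3: k=1: 0+1392+39·29·3=4785; k=2: 18096+0+39·16·3=19968 → min 4785 | A_2..A_4: k=2: 0+576+29·16·12=6144; k=3: 1392+0+29·3·12=2436 → min 2436.
Top-level splits: k=1: (A_1..A_1)·(A_2..A_4) → 0+2436+39·29·12 = 16008; k=2: (A_1..A_2)·(A_3..A_4) → 18096+576+39·16·12 = 26160; k=3: (A_1..A_3)·(A_4..A_4) → 4785+0+39·3·12 = 6189.
Best split is after A_3, i.e. k = 3.

3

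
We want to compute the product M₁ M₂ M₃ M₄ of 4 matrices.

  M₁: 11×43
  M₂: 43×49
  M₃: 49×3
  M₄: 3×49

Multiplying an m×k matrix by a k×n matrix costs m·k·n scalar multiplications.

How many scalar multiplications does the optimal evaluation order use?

Adjacent pairs: M₁M₂ = 11·43·49 = 23177; M₂M₃ = 43·49·3 = 6321; M₃M₄ = 49·3·49 = 7203.
Length 3: M₁..M₃: k=1: 0+6321+11·43·3=7740; k=2: 23177+0+11·49·3=24794 → min 7740 | M₂..M₄: k=2: 0+7203+43·49·49=110446; k=3: 6321+0+43·3·49=12642 → min 12642.
Length 4: M₁..M₄: k=1: 0+12642+11·43·49=35819; k=2: 23177+7203+11·49·49=56791; k=3: 7740+0+11·3·49=9357 → min 9357.
Optimal order: ((M₁ (M₂ M₃)) M₄) with cost 9357.

9357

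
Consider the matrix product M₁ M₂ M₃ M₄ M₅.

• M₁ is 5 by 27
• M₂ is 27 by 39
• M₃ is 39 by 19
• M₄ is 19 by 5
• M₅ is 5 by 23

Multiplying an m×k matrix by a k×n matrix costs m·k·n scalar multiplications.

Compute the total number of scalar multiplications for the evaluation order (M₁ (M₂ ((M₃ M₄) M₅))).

35514

(M₃ M₄): 39×19 by 19×5 → 39×5, cost 39·19·5 = 3705
((M₃ M₄) M₅): 39×5 by 5×23 → 39×23, cost 39·5·23 = 4485; cumulative 8190
(M₂ ((M₃ M₄) M₅)): 27×39 by 39×23 → 27×23, cost 27·39·23 = 24219; cumulative 32409
(M₁ (M₂ ((M₃ M₄) M₅))): 5×27 by 27×23 → 5×23, cost 5·27·23 = 3105; cumulative 35514
Total: 35514 scalar multiplications.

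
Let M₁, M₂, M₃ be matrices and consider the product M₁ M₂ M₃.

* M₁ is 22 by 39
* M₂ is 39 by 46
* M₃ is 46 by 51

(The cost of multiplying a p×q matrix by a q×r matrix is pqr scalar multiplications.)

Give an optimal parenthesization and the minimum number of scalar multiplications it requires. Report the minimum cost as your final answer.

91080

(M₁ (M₂ M₃)): cost 135252.
((M₁ M₂) M₃): cost 91080.
Optimal: ((M₁ M₂) M₃) with cost 91080.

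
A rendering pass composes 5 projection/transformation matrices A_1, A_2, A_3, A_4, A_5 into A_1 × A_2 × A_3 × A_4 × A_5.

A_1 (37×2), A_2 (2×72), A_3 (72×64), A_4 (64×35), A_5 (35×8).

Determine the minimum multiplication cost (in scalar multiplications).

14848

Adjacent pairs: A_1A_2 = 37·2·72 = 5328; A_2A_3 = 2·72·64 = 9216; A_3A_4 = 72·64·35 = 161280; A_4A_5 = 64·35·8 = 17920.
Length 3: A_1..A_3: k=1: 0+9216+37·2·64=13952; k=2: 5328+0+37·72·64=175824 → min 13952 | A_2..A_4: k=2: 0+161280+2·72·35=166320; k=3: 9216+0+2·64·35=13696 → min 13696 | A_3..A_5: k=3: 0+17920+72·64·8=54784; k=4: 161280+0+72·35·8=181440 → min 54784.
Length 4: A_1..A_4: k=1: 0+13696+37·2·35=16286; k=2: 5328+161280+37·72·35=259848; k=3: 13952+0+37·64·35=96832 → min 16286 | A_2..A_5: k=2: 0+54784+2·72·8=55936; k=3: 9216+17920+2·64·8=28160; k=4: 13696+0+2·35·8=14256 → min 14256.
Length 5: A_1..A_5: k=1: 0+14256+37·2·8=14848; k=2: 5328+54784+37·72·8=81424; k=3: 13952+17920+37·64·8=50816; k=4: 16286+0+37·35·8=26646 → min 14848.
Optimal order: (A_1 × (((A_2 × A_3) × A_4) × A_5)) with cost 14848.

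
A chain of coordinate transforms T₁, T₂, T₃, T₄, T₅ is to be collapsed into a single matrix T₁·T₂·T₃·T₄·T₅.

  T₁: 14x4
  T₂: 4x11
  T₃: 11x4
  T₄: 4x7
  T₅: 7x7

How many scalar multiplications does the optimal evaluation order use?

Adjacent pairs: T₁T₂ = 14·4·11 = 616; T₂T₃ = 4·11·4 = 176; T₃T₄ = 11·4·7 = 308; T₄T₅ = 4·7·7 = 196.
Length 3: T₁..T₃: k=1: 0+176+14·4·4=400; k=2: 616+0+14·11·4=1232 → min 400 | T₂..T₄: k=2: 0+308+4·11·7=616; k=3: 176+0+4·4·7=288 → min 288 | T₃..T₅: k=3: 0+196+11·4·7=504; k=4: 308+0+11·7·7=847 → min 504.
Length 4: T₁..T₄: k=1: 0+288+14·4·7=680; k=2: 616+308+14·11·7=2002; k=3: 400+0+14·4·7=792 → min 680 | T₂..T₅: k=2: 0+504+4·11·7=812; k=3: 176+196+4·4·7=484; k=4: 288+0+4·7·7=484 → min 484.
Length 5: T₁..T₅: k=1: 0+484+14·4·7=876; k=2: 616+504+14·11·7=2198; k=3: 400+196+14·4·7=988; k=4: 680+0+14·7·7=1366 → min 876.
Optimal order: (T₁·((T₂·T₃)·(T₄·T₅))) with cost 876.

876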